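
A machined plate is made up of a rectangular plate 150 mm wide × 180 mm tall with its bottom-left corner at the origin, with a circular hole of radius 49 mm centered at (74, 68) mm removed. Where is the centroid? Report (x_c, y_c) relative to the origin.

plate: A = 150 × 180 = 27000.00, centroid at (75.00, 90.00).
hole: A = −π·49² = -7542.96, centroid at (74.00, 68.00).
ΣA = 19457.04 mm²
ΣAx_c = (27000.00)(75.00) + (-7542.96)(74.00) = 1466820.67 mm³
ΣAy_c = (27000.00)(90.00) + (-7542.96)(68.00) = 1917078.45 mm³
x_c = 1466820.67 / 19457.04 = 75.39 mm
y_c = 1917078.45 / 19457.04 = 98.53 mm

x_c = 75.39 mm, y_c = 98.53 mm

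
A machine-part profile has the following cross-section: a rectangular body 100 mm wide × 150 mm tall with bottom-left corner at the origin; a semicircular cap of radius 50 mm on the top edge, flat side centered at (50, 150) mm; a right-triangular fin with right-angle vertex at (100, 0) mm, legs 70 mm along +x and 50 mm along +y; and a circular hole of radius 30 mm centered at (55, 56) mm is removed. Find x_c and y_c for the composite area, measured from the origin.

x_c = 56.40 mm, y_c = 93.46 mm

rectangular body: A = 100 × 150 = 15000.00, centroid at (50.00, 75.00).
semicircular top: A = ½π·50² = 3926.99, centroid at (50.00, 171.22).
triangular fin: A = ½·70·50 = 1750.00, centroid at (123.33, 16.67).
hole: A = −π·30² = -2827.43, centroid at (55.00, 56.00).
ΣA = 17849.56 mm², ΣAx_c = 1006674.04 mm³, ΣAy_c = 1668212.35 mm³.
x_c = 1006674.04/17849.56 = 56.40 mm; y_c = 1668212.35/17849.56 = 93.46 mm.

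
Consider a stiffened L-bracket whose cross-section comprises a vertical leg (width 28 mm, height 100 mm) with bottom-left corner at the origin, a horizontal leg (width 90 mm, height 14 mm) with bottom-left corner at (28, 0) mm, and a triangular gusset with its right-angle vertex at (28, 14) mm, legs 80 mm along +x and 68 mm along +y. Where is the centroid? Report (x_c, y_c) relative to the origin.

x_c = 41.28 mm, y_c = 36.66 mm

vertical leg: A = 28 × 100 = 2800.00, centroid at (14.00, 50.00).
horizontal leg: A = 90 × 14 = 1260.00, centroid at (73.00, 7.00).
gusset: A = ½·80·68 = 2720.00, centroid at (54.67, 36.67).
ΣA = 6780.00 mm², ΣAx_c = 279873.33 mm³, ΣAy_c = 248553.33 mm³.
x_c = 279873.33/6780.00 = 41.28 mm; y_c = 248553.33/6780.00 = 36.66 mm.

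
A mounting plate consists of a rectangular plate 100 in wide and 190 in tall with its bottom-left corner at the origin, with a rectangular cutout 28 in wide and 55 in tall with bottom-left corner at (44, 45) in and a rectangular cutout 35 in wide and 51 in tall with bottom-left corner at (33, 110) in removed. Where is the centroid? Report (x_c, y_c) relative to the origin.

x_c = 49.16 in, y_c = 92.60 in

plate: A = 100 × 190 = 19000.00, centroid at (50.00, 95.00).
hole 1: A = −(28 × 55) = -1540.00, centroid at (58.00, 72.50).
hole 2: A = −(35 × 51) = -1785.00, centroid at (50.50, 135.50).
ΣA = 15675.00 in², ΣAx_c = 770537.50 in³, ΣAy_c = 1451482.50 in³.
x_c = 770537.50/15675.00 = 49.16 in; y_c = 1451482.50/15675.00 = 92.60 in.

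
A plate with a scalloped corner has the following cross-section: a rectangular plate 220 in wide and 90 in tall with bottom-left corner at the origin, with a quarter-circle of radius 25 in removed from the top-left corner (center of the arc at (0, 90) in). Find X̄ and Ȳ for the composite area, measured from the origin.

plate: A = 220 × 90 = 19800.00, centroid at (110.00, 45.00).
removed quarter-circle: A = −¼π·25² = -490.87, centroid at (10.61, 79.39).
ΣA = 19309.13 in², ΣAX̄ = 2172791.67 in³, ΣAȲ = 852029.69 in³.
X̄ = 2172791.67/19309.13 = 112.53 in; Ȳ = 852029.69/19309.13 = 44.13 in.

X̄ = 112.53 in, Ȳ = 44.13 in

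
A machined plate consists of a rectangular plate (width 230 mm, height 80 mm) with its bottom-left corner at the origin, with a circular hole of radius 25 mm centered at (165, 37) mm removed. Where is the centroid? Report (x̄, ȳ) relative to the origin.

x̄ = 109.03 mm, ȳ = 40.36 mm

plate: A = 230 × 80 = 18400.00, centroid at (115.00, 40.00).
hole: A = −π·25² = -1963.50, centroid at (165.00, 37.00).
ΣA = 16436.50 mm², ΣAx̄ = 1792023.26 mm³, ΣAȳ = 663350.67 mm³.
x̄ = 1792023.26/16436.50 = 109.03 mm; ȳ = 663350.67/16436.50 = 40.36 mm.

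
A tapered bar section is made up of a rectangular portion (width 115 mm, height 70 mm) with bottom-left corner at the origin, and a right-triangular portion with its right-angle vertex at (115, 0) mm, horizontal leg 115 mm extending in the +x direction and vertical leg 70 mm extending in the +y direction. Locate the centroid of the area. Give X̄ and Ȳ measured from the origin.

rectangular portion: A = 115 × 70 = 8050.00, centroid at (57.50, 35.00).
triangular portion: A = ½·115·70 = 4025.00, centroid at (153.33, 23.33).
ΣA = 12075.00 mm², ΣAX̄ = 1080041.67 mm³, ΣAȲ = 375666.67 mm³.
X̄ = 1080041.67/12075.00 = 89.44 mm; Ȳ = 375666.67/12075.00 = 31.11 mm.

X̄ = 89.44 mm, Ȳ = 31.11 mm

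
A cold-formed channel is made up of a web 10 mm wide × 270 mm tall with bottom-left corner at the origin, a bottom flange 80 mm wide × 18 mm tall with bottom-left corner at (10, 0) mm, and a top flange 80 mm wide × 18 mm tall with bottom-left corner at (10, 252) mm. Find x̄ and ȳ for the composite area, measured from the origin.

Part | A | x̄ᵢ | ȳᵢ | A·x̄ᵢ | A·ȳᵢ
web | 2700.00 | 5.00 | 135.00 | 13500.00 | 364500.00
bottom flange | 1440.00 | 50.00 | 9.00 | 72000.00 | 12960.00
top flange | 1440.00 | 50.00 | 261.00 | 72000.00 | 375840.00
Σ | 5580.00 |  |  | 157500.00 | 753300.00
x̄ = 157500.00 / 5580.00 = 28.23 mm
ȳ = 753300.00 / 5580.00 = 135.00 mm

x̄ = 28.23 mm, ȳ = 135.00 mm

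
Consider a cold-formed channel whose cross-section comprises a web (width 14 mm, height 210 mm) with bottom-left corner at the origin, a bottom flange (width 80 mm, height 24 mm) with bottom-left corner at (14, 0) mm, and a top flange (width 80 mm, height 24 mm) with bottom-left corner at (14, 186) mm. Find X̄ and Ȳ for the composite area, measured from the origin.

web: A = 14 × 210 = 2940.00, centroid at (7.00, 105.00).
bottom flange: A = 80 × 24 = 1920.00, centroid at (54.00, 12.00).
top flange: A = 80 × 24 = 1920.00, centroid at (54.00, 198.00).
ΣA = 6780.00 mm²
ΣAX̄ = (2940.00)(7.00) + (1920.00)(54.00) + (1920.00)(54.00) = 227940.00 mm³
ΣAȲ = (2940.00)(105.00) + (1920.00)(12.00) + (1920.00)(198.00) = 711900.00 mm³
X̄ = 227940.00 / 6780.00 = 33.62 mm
Ȳ = 711900.00 / 6780.00 = 105.00 mm

X̄ = 33.62 mm, Ȳ = 105.00 mm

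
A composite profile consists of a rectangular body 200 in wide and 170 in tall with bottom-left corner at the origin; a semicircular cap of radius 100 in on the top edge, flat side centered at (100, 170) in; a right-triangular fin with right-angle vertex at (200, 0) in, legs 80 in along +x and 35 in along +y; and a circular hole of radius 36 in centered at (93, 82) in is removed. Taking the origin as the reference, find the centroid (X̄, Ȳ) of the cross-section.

rectangular body: A = 200 × 170 = 34000.00, centroid at (100.00, 85.00).
semicircular top: A = ½π·100² = 15707.96, centroid at (100.00, 212.44).
triangular fin: A = ½·80·35 = 1400.00, centroid at (226.67, 11.67).
hole: A = −π·36² = -4071.50, centroid at (93.00, 82.00).
ΣA = 47036.46 in²
ΣAX̄ = (34000.00)(100.00) + (15707.96)(100.00) + (1400.00)(226.67) + (-4071.50)(93.00) = 4909479.78 in³
ΣAȲ = (34000.00)(85.00) + (15707.96)(212.44) + (1400.00)(11.67) + (-4071.50)(82.00) = 5909490.42 in³
X̄ = 4909479.78 / 47036.46 = 104.38 in
Ȳ = 5909490.42 / 47036.46 = 125.64 in

X̄ = 104.38 in, Ȳ = 125.64 in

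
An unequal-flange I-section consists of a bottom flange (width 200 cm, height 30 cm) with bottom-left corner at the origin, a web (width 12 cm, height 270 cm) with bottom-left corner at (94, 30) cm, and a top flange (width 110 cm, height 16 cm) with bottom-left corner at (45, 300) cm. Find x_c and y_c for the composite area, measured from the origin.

x_c = 100.00 cm, y_c = 106.06 cm

bottom flange: A = 200 × 30 = 6000.00, centroid at (100.00, 15.00).
web: A = 12 × 270 = 3240.00, centroid at (100.00, 165.00).
top flange: A = 110 × 16 = 1760.00, centroid at (100.00, 308.00).
ΣA = 11000.00 cm²
ΣAx_c = (6000.00)(100.00) + (3240.00)(100.00) + (1760.00)(100.00) = 1100000.00 cm³
ΣAy_c = (6000.00)(15.00) + (3240.00)(165.00) + (1760.00)(308.00) = 1166680.00 cm³
x_c = 1100000.00 / 11000.00 = 100.00 cm
y_c = 1166680.00 / 11000.00 = 106.06 cm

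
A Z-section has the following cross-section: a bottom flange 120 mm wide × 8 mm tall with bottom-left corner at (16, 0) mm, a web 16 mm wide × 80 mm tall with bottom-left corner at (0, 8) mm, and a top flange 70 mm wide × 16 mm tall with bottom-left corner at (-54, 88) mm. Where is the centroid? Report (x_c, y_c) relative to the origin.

bottom flange: A = 120 × 8 = 960.00, centroid at (76.00, 4.00).
web: A = 16 × 80 = 1280.00, centroid at (8.00, 48.00).
top flange: A = 70 × 16 = 1120.00, centroid at (-19.00, 96.00).
ΣA = 3360.00 mm²
ΣAx_c = (960.00)(76.00) + (1280.00)(8.00) + (1120.00)(-19.00) = 61920.00 mm³
ΣAy_c = (960.00)(4.00) + (1280.00)(48.00) + (1120.00)(96.00) = 172800.00 mm³
x_c = 61920.00 / 3360.00 = 18.43 mm
y_c = 172800.00 / 3360.00 = 51.43 mm

x_c = 18.43 mm, y_c = 51.43 mm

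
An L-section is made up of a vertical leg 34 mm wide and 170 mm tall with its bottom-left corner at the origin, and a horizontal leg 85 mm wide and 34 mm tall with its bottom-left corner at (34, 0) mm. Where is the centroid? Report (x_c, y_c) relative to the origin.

vertical leg: A = 34 × 170 = 5780.00, centroid at (17.00, 85.00).
horizontal leg: A = 85 × 34 = 2890.00, centroid at (76.50, 17.00).
ΣA = 8670.00 mm², ΣAx_c = 319345.00 mm³, ΣAy_c = 540430.00 mm³.
x_c = 319345.00/8670.00 = 36.83 mm; y_c = 540430.00/8670.00 = 62.33 mm.

x_c = 36.83 mm, y_c = 62.33 mm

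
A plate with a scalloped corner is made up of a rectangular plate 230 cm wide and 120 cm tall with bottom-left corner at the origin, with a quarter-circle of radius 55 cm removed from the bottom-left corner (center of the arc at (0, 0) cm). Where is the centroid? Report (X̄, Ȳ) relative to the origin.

plate: A = 230 × 120 = 27600.00, centroid at (115.00, 60.00).
removed quarter-circle: A = −¼π·55² = -2375.83, centroid at (23.34, 23.34).
ΣA = 25224.17 cm², ΣAX̄ = 3118541.67 cm³, ΣAȲ = 1600541.67 cm³.
X̄ = 3118541.67/25224.17 = 123.63 cm; Ȳ = 1600541.67/25224.17 = 63.45 cm.

X̄ = 123.63 cm, Ȳ = 63.45 cm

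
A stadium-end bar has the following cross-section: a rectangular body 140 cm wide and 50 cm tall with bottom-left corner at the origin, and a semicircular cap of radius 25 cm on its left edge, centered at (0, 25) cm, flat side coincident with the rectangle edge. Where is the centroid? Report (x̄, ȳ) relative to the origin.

Part | A | x̄ᵢ | ȳᵢ | A·x̄ᵢ | A·ȳᵢ
rectangular body | 7000.00 | 70.00 | 25.00 | 490000.00 | 175000.00
semicircular end | 981.75 | -10.61 | 25.00 | -10416.67 | 24543.69
Σ | 7981.75 |  |  | 479583.33 | 199543.69
x̄ = 479583.33 / 7981.75 = 60.09 cm
ȳ = 199543.69 / 7981.75 = 25.00 cm

x̄ = 60.09 cm, ȳ = 25.00 cm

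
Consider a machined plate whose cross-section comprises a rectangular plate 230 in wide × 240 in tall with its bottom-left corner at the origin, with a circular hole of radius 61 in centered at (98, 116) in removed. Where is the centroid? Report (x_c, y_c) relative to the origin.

plate: A = 230 × 240 = 55200.00, centroid at (115.00, 120.00).
hole: A = −π·61² = -11689.87, centroid at (98.00, 116.00).
ΣA = 43510.13 in²
ΣAx_c = (55200.00)(115.00) + (-11689.87)(98.00) = 5202393.11 in³
ΣAy_c = (55200.00)(120.00) + (-11689.87)(116.00) = 5267975.51 in³
x_c = 5202393.11 / 43510.13 = 119.57 in
y_c = 5267975.51 / 43510.13 = 121.07 in

x_c = 119.57 in, y_c = 121.07 in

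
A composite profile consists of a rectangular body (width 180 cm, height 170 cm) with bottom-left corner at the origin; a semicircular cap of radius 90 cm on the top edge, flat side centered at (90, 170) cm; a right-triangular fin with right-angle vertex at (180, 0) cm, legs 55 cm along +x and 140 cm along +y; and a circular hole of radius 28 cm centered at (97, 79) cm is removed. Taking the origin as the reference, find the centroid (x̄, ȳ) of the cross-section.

rectangular body: A = 180 × 170 = 30600.00, centroid at (90.00, 85.00).
semicircular top: A = ½π·90² = 12723.45, centroid at (90.00, 208.20).
triangular fin: A = ½·55·140 = 3850.00, centroid at (198.33, 46.67).
hole: A = −π·28² = -2463.01, centroid at (97.00, 79.00).
ΣA = 44710.44 cm², ΣAx̄ = 4423782.02 cm³, ΣAȳ = 5235075.53 cm³.
x̄ = 4423782.02/44710.44 = 98.94 cm; ȳ = 5235075.53/44710.44 = 117.09 cm.

x̄ = 98.94 cm, ȳ = 117.09 cm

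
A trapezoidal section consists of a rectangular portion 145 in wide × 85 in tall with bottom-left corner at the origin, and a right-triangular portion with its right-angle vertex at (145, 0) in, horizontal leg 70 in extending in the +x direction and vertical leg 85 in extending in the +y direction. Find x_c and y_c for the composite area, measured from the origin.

x_c = 91.13 in, y_c = 39.75 in

rectangular portion: A = 145 × 85 = 12325.00, centroid at (72.50, 42.50).
triangular portion: A = ½·70·85 = 2975.00, centroid at (168.33, 28.33).
ΣA = 15300.00 in²
ΣAx_c = (12325.00)(72.50) + (2975.00)(168.33) = 1394354.17 in³
ΣAy_c = (12325.00)(42.50) + (2975.00)(28.33) = 608104.17 in³
x_c = 1394354.17 / 15300.00 = 91.13 in
y_c = 608104.17 / 15300.00 = 39.75 in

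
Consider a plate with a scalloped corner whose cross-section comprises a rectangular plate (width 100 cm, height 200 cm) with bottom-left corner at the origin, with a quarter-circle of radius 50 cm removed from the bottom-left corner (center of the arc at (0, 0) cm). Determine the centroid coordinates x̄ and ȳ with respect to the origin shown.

x̄ = 53.13 cm, ȳ = 108.58 cm

Part | A | x̄ᵢ | ȳᵢ | A·x̄ᵢ | A·ȳᵢ
plate | 20000.00 | 50.00 | 100.00 | 1000000.00 | 2000000.00
removed quarter-circle | -1963.50 | 21.22 | 21.22 | -41666.67 | -41666.67
Σ | 18036.50 |  |  | 958333.33 | 1958333.33
x̄ = 958333.33 / 18036.50 = 53.13 cm
ȳ = 1958333.33 / 18036.50 = 108.58 cm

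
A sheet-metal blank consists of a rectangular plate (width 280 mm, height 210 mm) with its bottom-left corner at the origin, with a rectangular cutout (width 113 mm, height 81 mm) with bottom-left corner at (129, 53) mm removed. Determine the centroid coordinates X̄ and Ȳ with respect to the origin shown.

Part | A | x̄ᵢ | ȳᵢ | A·x̄ᵢ | A·ȳᵢ
plate | 58800.00 | 140.00 | 105.00 | 8232000.00 | 6174000.00
hole | -9153.00 | 185.50 | 93.50 | -1697881.50 | -855805.50
Σ | 49647.00 |  |  | 6534118.50 | 5318194.50
X̄ = 6534118.50 / 49647.00 = 131.61 mm
Ȳ = 5318194.50 / 49647.00 = 107.12 mm

X̄ = 131.61 mm, Ȳ = 107.12 mm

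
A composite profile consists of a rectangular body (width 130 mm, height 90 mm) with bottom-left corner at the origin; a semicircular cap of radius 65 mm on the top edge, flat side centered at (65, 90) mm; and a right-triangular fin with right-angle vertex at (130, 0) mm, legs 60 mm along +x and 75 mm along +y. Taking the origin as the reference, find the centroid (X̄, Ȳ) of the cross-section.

X̄ = 74.29 mm, Ȳ = 66.21 mm

rectangular body: A = 130 × 90 = 11700.00, centroid at (65.00, 45.00).
semicircular top: A = ½π·65² = 6636.61, centroid at (65.00, 117.59).
triangular fin: A = ½·60·75 = 2250.00, centroid at (150.00, 25.00).
ΣA = 20586.61 mm²
ΣAX̄ = (11700.00)(65.00) + (6636.61)(65.00) + (2250.00)(150.00) = 1529379.94 mm³
ΣAȲ = (11700.00)(45.00) + (6636.61)(117.59) + (2250.00)(25.00) = 1363128.64 mm³
X̄ = 1529379.94 / 20586.61 = 74.29 mm
Ȳ = 1363128.64 / 20586.61 = 66.21 mm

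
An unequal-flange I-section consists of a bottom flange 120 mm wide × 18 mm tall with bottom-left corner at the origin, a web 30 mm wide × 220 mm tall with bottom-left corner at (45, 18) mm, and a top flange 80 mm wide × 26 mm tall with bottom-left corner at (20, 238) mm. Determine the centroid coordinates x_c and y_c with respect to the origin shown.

x_c = 60.00 mm, y_c = 127.89 mm

bottom flange: A = 120 × 18 = 2160.00, centroid at (60.00, 9.00).
web: A = 30 × 220 = 6600.00, centroid at (60.00, 128.00).
top flange: A = 80 × 26 = 2080.00, centroid at (60.00, 251.00).
ΣA = 10840.00 mm²
ΣAx_c = (2160.00)(60.00) + (6600.00)(60.00) + (2080.00)(60.00) = 650400.00 mm³
ΣAy_c = (2160.00)(9.00) + (6600.00)(128.00) + (2080.00)(251.00) = 1386320.00 mm³
x_c = 650400.00 / 10840.00 = 60.00 mm
y_c = 1386320.00 / 10840.00 = 127.89 mm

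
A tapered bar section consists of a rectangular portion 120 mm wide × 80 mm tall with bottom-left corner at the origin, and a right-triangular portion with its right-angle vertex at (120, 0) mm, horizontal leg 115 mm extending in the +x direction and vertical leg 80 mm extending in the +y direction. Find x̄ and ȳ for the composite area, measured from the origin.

x̄ = 91.85 mm, ȳ = 35.68 mm

rectangular portion: A = 120 × 80 = 9600.00, centroid at (60.00, 40.00).
triangular portion: A = ½·115·80 = 4600.00, centroid at (158.33, 26.67).
ΣA = 14200.00 mm²
ΣAx̄ = (9600.00)(60.00) + (4600.00)(158.33) = 1304333.33 mm³
ΣAȳ = (9600.00)(40.00) + (4600.00)(26.67) = 506666.67 mm³
x̄ = 1304333.33 / 14200.00 = 91.85 mm
ȳ = 506666.67 / 14200.00 = 35.68 mm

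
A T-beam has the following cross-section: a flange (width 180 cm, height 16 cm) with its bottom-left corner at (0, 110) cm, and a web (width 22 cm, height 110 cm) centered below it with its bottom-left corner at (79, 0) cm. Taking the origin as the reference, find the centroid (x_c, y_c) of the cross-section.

web: A = 22 × 110 = 2420.00, centroid at (90.00, 55.00).
flange: A = 180 × 16 = 2880.00, centroid at (90.00, 118.00).
ΣA = 5300.00 cm²
ΣAx_c = (2420.00)(90.00) + (2880.00)(90.00) = 477000.00 cm³
ΣAy_c = (2420.00)(55.00) + (2880.00)(118.00) = 472940.00 cm³
x_c = 477000.00 / 5300.00 = 90.00 cm
y_c = 472940.00 / 5300.00 = 89.23 cm

x_c = 90.00 cm, y_c = 89.23 cm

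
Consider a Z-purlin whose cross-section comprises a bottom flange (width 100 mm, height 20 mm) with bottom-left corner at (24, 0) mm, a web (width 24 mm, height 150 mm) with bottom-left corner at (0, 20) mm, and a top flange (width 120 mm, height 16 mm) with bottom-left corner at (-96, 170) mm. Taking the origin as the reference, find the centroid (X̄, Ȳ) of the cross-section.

Part | A | x̄ᵢ | ȳᵢ | A·x̄ᵢ | A·ȳᵢ
bottom flange | 2000.00 | 74.00 | 10.00 | 148000.00 | 20000.00
web | 3600.00 | 12.00 | 95.00 | 43200.00 | 342000.00
top flange | 1920.00 | -36.00 | 178.00 | -69120.00 | 341760.00
Σ | 7520.00 |  |  | 122080.00 | 703760.00
X̄ = 122080.00 / 7520.00 = 16.23 mm
Ȳ = 703760.00 / 7520.00 = 93.59 mm

X̄ = 16.23 mm, Ȳ = 93.59 mm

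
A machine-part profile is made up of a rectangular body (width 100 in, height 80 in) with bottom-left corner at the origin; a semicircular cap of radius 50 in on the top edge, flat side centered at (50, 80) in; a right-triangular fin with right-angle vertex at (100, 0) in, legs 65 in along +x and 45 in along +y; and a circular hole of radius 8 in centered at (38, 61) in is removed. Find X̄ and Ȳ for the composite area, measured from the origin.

rectangular body: A = 100 × 80 = 8000.00, centroid at (50.00, 40.00).
semicircular top: A = ½π·50² = 3926.99, centroid at (50.00, 101.22).
triangular fin: A = ½·65·45 = 1462.50, centroid at (121.67, 15.00).
hole: A = −π·8² = -201.06, centroid at (38.00, 61.00).
ΣA = 13188.43 in², ΣAX̄ = 766646.69 in³, ΣAȲ = 727165.32 in³.
X̄ = 766646.69/13188.43 = 58.13 in; Ȳ = 727165.32/13188.43 = 55.14 in.

X̄ = 58.13 in, Ȳ = 55.14 in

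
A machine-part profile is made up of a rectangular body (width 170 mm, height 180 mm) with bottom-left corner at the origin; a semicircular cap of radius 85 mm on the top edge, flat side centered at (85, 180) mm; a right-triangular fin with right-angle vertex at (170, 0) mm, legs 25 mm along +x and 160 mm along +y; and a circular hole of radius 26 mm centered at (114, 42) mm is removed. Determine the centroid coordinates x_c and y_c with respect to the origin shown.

x_c = 87.99 mm, y_c = 124.89 mm

rectangular body: A = 170 × 180 = 30600.00, centroid at (85.00, 90.00).
semicircular top: A = ½π·85² = 11349.00, centroid at (85.00, 216.08).
triangular fin: A = ½·25·160 = 2000.00, centroid at (178.33, 53.33).
hole: A = −π·26² = -2123.72, centroid at (114.00, 42.00).
ΣA = 41825.29 mm²
ΣAx_c = (30600.00)(85.00) + (11349.00)(85.00) + (2000.00)(178.33) + (-2123.72)(114.00) = 3680228.26 mm³
ΣAy_c = (30600.00)(90.00) + (11349.00)(216.08) + (2000.00)(53.33) + (-2123.72)(42.00) = 5223707.86 mm³
x_c = 3680228.26 / 41825.29 = 87.99 mm
y_c = 5223707.86 / 41825.29 = 124.89 mm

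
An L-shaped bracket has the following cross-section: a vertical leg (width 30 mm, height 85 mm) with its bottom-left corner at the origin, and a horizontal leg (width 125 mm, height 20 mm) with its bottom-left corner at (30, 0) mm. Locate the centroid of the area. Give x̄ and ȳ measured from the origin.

x̄ = 53.37 mm, ȳ = 26.41 mm

Part | A | x̄ᵢ | ȳᵢ | A·x̄ᵢ | A·ȳᵢ
vertical leg | 2550.00 | 15.00 | 42.50 | 38250.00 | 108375.00
horizontal leg | 2500.00 | 92.50 | 10.00 | 231250.00 | 25000.00
Σ | 5050.00 |  |  | 269500.00 | 133375.00
x̄ = 269500.00 / 5050.00 = 53.37 mm
ȳ = 133375.00 / 5050.00 = 26.41 mm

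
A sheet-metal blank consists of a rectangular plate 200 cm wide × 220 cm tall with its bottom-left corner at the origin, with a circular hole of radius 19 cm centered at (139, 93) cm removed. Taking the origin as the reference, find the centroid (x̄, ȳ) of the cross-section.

plate: A = 200 × 220 = 44000.00, centroid at (100.00, 110.00).
hole: A = −π·19² = -1134.11, centroid at (139.00, 93.00).
ΣA = 42865.89 cm², ΣAx̄ = 4242358.02 cm³, ΣAȳ = 4734527.31 cm³.
x̄ = 4242358.02/42865.89 = 98.97 cm; ȳ = 4734527.31/42865.89 = 110.45 cm.

x̄ = 98.97 cm, ȳ = 110.45 cm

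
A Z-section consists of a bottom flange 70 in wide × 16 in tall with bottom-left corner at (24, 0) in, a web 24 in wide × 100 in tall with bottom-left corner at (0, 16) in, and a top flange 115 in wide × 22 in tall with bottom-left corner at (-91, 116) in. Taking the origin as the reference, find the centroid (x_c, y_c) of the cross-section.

x_c = 1.67 in, y_c = 80.77 in

Part | A | x̄ᵢ | ȳᵢ | A·x̄ᵢ | A·ȳᵢ
bottom flange | 1120.00 | 59.00 | 8.00 | 66080.00 | 8960.00
web | 2400.00 | 12.00 | 66.00 | 28800.00 | 158400.00
top flange | 2530.00 | -33.50 | 127.00 | -84755.00 | 321310.00
Σ | 6050.00 |  |  | 10125.00 | 488670.00
x_c = 10125.00 / 6050.00 = 1.67 in
y_c = 488670.00 / 6050.00 = 80.77 in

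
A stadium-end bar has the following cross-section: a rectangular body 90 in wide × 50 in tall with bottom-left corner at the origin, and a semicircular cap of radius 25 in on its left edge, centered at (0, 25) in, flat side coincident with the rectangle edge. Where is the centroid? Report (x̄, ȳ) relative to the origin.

x̄ = 35.04 in, ȳ = 25.00 in

Part | A | x̄ᵢ | ȳᵢ | A·x̄ᵢ | A·ȳᵢ
rectangular body | 4500.00 | 45.00 | 25.00 | 202500.00 | 112500.00
semicircular end | 981.75 | -10.61 | 25.00 | -10416.67 | 24543.69
Σ | 5481.75 |  |  | 192083.33 | 137043.69
x̄ = 192083.33 / 5481.75 = 35.04 in
ȳ = 137043.69 / 5481.75 = 25.00 in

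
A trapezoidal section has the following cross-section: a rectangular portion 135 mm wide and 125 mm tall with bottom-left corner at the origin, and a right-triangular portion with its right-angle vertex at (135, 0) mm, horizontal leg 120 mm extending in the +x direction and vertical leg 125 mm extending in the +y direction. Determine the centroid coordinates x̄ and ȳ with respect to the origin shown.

rectangular portion: A = 135 × 125 = 16875.00, centroid at (67.50, 62.50).
triangular portion: A = ½·120·125 = 7500.00, centroid at (175.00, 41.67).
ΣA = 24375.00 mm²
ΣAx̄ = (16875.00)(67.50) + (7500.00)(175.00) = 2451562.50 mm³
ΣAȳ = (16875.00)(62.50) + (7500.00)(41.67) = 1367187.50 mm³
x̄ = 2451562.50 / 24375.00 = 100.58 mm
ȳ = 1367187.50 / 24375.00 = 56.09 mm

x̄ = 100.58 mm, ȳ = 56.09 mm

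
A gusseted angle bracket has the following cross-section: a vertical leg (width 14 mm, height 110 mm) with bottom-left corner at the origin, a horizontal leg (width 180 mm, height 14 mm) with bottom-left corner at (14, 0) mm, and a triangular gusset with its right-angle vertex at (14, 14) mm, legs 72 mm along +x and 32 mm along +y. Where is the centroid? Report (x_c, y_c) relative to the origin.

x_c = 60.75 mm, y_c = 25.09 mm

vertical leg: A = 14 × 110 = 1540.00, centroid at (7.00, 55.00).
horizontal leg: A = 180 × 14 = 2520.00, centroid at (104.00, 7.00).
gusset: A = ½·72·32 = 1152.00, centroid at (38.00, 24.67).
ΣA = 5212.00 mm²
ΣAx_c = (1540.00)(7.00) + (2520.00)(104.00) + (1152.00)(38.00) = 316636.00 mm³
ΣAy_c = (1540.00)(55.00) + (2520.00)(7.00) + (1152.00)(24.67) = 130756.00 mm³
x_c = 316636.00 / 5212.00 = 60.75 mm
y_c = 130756.00 / 5212.00 = 25.09 mm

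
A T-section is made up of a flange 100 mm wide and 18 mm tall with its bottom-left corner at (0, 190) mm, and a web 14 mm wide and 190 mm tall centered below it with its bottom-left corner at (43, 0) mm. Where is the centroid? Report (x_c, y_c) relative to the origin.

web: A = 14 × 190 = 2660.00, centroid at (50.00, 95.00).
flange: A = 100 × 18 = 1800.00, centroid at (50.00, 199.00).
ΣA = 4460.00 mm², ΣAx_c = 223000.00 mm³, ΣAy_c = 610900.00 mm³.
x_c = 223000.00/4460.00 = 50.00 mm; y_c = 610900.00/4460.00 = 136.97 mm.

x_c = 50.00 mm, y_c = 136.97 mm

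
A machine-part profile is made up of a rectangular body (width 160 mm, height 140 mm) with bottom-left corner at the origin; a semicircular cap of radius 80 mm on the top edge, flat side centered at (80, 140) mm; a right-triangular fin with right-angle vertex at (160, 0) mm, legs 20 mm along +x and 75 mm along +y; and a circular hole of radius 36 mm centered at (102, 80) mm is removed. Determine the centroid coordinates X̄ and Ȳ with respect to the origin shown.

X̄ = 79.16 mm, Ȳ = 103.32 mm

rectangular body: A = 160 × 140 = 22400.00, centroid at (80.00, 70.00).
semicircular top: A = ½π·80² = 10053.10, centroid at (80.00, 173.95).
triangular fin: A = ½·20·75 = 750.00, centroid at (166.67, 25.00).
hole: A = −π·36² = -4071.50, centroid at (102.00, 80.00).
ΣA = 29131.59 mm²
ΣAX̄ = (22400.00)(80.00) + (10053.10)(80.00) + (750.00)(166.67) + (-4071.50)(102.00) = 2305954.30 mm³
ΣAȲ = (22400.00)(70.00) + (10053.10)(173.95) + (750.00)(25.00) + (-4071.50)(80.00) = 3009796.52 mm³
X̄ = 2305954.30 / 29131.59 = 79.16 mm
Ȳ = 3009796.52 / 29131.59 = 103.32 mm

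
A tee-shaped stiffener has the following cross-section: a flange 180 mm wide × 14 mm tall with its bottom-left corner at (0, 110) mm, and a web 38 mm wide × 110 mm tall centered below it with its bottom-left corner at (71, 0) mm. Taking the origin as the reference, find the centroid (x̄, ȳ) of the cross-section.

x̄ = 90.00 mm, ȳ = 78.32 mm

Part | A | x̄ᵢ | ȳᵢ | A·x̄ᵢ | A·ȳᵢ
web | 4180.00 | 90.00 | 55.00 | 376200.00 | 229900.00
flange | 2520.00 | 90.00 | 117.00 | 226800.00 | 294840.00
Σ | 6700.00 |  |  | 603000.00 | 524740.00
x̄ = 603000.00 / 6700.00 = 90.00 mm
ȳ = 524740.00 / 6700.00 = 78.32 mm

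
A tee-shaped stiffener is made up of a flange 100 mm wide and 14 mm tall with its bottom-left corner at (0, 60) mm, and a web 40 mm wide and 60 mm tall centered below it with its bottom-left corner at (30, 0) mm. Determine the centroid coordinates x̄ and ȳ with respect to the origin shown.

x̄ = 50.00 mm, ȳ = 43.63 mm

Part | A | x̄ᵢ | ȳᵢ | A·x̄ᵢ | A·ȳᵢ
web | 2400.00 | 50.00 | 30.00 | 120000.00 | 72000.00
flange | 1400.00 | 50.00 | 67.00 | 70000.00 | 93800.00
Σ | 3800.00 |  |  | 190000.00 | 165800.00
x̄ = 190000.00 / 3800.00 = 50.00 mm
ȳ = 165800.00 / 3800.00 = 43.63 mm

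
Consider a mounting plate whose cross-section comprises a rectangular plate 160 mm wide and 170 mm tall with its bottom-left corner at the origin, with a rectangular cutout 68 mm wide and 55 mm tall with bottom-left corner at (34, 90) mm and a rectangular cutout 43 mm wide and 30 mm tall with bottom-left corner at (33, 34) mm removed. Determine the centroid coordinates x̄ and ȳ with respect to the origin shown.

x̄ = 83.51 mm, ȳ = 81.61 mm

plate: A = 160 × 170 = 27200.00, centroid at (80.00, 85.00).
hole 1: A = −(68 × 55) = -3740.00, centroid at (68.00, 117.50).
hole 2: A = −(43 × 30) = -1290.00, centroid at (54.50, 49.00).
ΣA = 22170.00 mm²
ΣAx̄ = (27200.00)(80.00) + (-3740.00)(68.00) + (-1290.00)(54.50) = 1851375.00 mm³
ΣAȳ = (27200.00)(85.00) + (-3740.00)(117.50) + (-1290.00)(49.00) = 1809340.00 mm³
x̄ = 1851375.00 / 22170.00 = 83.51 mm
ȳ = 1809340.00 / 22170.00 = 81.61 mm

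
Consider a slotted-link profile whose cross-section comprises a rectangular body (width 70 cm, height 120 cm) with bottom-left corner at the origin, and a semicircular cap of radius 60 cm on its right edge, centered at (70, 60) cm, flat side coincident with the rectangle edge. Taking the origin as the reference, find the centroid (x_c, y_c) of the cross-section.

x_c = 59.33 cm, y_c = 60.00 cm

rectangular body: A = 70 × 120 = 8400.00, centroid at (35.00, 60.00).
semicircular end: A = ½π·60² = 5654.87, centroid at (95.46, 60.00).
ΣA = 14054.87 cm², ΣAx_c = 833840.67 cm³, ΣAy_c = 843292.01 cm³.
x_c = 833840.67/14054.87 = 59.33 cm; y_c = 843292.01/14054.87 = 60.00 cm.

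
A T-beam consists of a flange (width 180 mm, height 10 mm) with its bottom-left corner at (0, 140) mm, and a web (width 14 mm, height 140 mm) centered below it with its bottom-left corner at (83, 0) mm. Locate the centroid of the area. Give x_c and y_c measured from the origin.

web: A = 14 × 140 = 1960.00, centroid at (90.00, 70.00).
flange: A = 180 × 10 = 1800.00, centroid at (90.00, 145.00).
ΣA = 3760.00 mm²
ΣAx_c = (1960.00)(90.00) + (1800.00)(90.00) = 338400.00 mm³
ΣAy_c = (1960.00)(70.00) + (1800.00)(145.00) = 398200.00 mm³
x_c = 338400.00 / 3760.00 = 90.00 mm
y_c = 398200.00 / 3760.00 = 105.90 mm

x_c = 90.00 mm, y_c = 105.90 mm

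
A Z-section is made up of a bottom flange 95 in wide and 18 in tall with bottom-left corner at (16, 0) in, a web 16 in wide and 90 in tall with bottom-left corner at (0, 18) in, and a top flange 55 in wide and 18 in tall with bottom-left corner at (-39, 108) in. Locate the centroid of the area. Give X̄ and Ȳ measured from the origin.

bottom flange: A = 95 × 18 = 1710.00, centroid at (63.50, 9.00).
web: A = 16 × 90 = 1440.00, centroid at (8.00, 63.00).
top flange: A = 55 × 18 = 990.00, centroid at (-11.50, 117.00).
ΣA = 4140.00 in²
ΣAX̄ = (1710.00)(63.50) + (1440.00)(8.00) + (990.00)(-11.50) = 108720.00 in³
ΣAȲ = (1710.00)(9.00) + (1440.00)(63.00) + (990.00)(117.00) = 221940.00 in³
X̄ = 108720.00 / 4140.00 = 26.26 in
Ȳ = 221940.00 / 4140.00 = 53.61 in

X̄ = 26.26 in, Ȳ = 53.61 in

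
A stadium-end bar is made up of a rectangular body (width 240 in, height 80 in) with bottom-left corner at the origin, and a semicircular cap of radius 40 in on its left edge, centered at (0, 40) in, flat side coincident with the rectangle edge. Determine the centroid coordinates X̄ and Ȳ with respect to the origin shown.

rectangular body: A = 240 × 80 = 19200.00, centroid at (120.00, 40.00).
semicircular end: A = ½π·40² = 2513.27, centroid at (-16.98, 40.00).
ΣA = 21713.27 in², ΣAX̄ = 2261333.33 in³, ΣAȲ = 868530.96 in³.
X̄ = 2261333.33/21713.27 = 104.15 in; Ȳ = 868530.96/21713.27 = 40.00 in.

X̄ = 104.15 in, Ȳ = 40.00 in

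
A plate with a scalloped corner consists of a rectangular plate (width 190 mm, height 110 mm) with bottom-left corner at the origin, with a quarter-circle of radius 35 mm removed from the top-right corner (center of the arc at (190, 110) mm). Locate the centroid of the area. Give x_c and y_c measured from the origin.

plate: A = 190 × 110 = 20900.00, centroid at (95.00, 55.00).
removed quarter-circle: A = −¼π·35² = -962.11, centroid at (175.15, 95.15).
ΣA = 19937.89 mm², ΣAx_c = 1816990.24 mm³, ΣAy_c = 1057959.26 mm³.
x_c = 1816990.24/19937.89 = 91.13 mm; y_c = 1057959.26/19937.89 = 53.06 mm.

x_c = 91.13 mm, y_c = 53.06 mm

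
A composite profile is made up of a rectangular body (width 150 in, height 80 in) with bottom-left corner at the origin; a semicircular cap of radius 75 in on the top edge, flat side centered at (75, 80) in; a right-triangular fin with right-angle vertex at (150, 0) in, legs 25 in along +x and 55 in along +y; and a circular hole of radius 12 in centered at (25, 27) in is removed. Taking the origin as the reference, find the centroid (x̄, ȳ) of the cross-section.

Part | A | x̄ᵢ | ȳᵢ | A·x̄ᵢ | A·ȳᵢ
rectangular body | 12000.00 | 75.00 | 40.00 | 900000.00 | 480000.00
semicircular top | 8835.73 | 75.00 | 111.83 | 662679.70 | 988108.35
triangular fin | 687.50 | 158.33 | 18.33 | 108854.17 | 12604.17
hole | -452.39 | 25.00 | 27.00 | -11309.73 | -12214.51
Σ | 21070.84 |  |  | 1660224.13 | 1468498.00
x̄ = 1660224.13 / 21070.84 = 78.79 in
ȳ = 1468498.00 / 21070.84 = 69.69 in

x̄ = 78.79 in, ȳ = 69.69 in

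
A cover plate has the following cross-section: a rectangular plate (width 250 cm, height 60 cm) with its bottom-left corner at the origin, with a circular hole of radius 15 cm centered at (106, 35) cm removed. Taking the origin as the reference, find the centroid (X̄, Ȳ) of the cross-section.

plate: A = 250 × 60 = 15000.00, centroid at (125.00, 30.00).
hole: A = −π·15² = -706.86, centroid at (106.00, 35.00).
ΣA = 14293.14 cm²
ΣAX̄ = (15000.00)(125.00) + (-706.86)(106.00) = 1800073.02 cm³
ΣAȲ = (15000.00)(30.00) + (-706.86)(35.00) = 425259.96 cm³
X̄ = 1800073.02 / 14293.14 = 125.94 cm
Ȳ = 425259.96 / 14293.14 = 29.75 cm

X̄ = 125.94 cm, Ȳ = 29.75 cm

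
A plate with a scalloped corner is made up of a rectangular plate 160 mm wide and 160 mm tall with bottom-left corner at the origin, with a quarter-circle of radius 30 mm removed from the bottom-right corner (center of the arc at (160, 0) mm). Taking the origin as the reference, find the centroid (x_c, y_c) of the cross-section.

plate: A = 160 × 160 = 25600.00, centroid at (80.00, 80.00).
removed quarter-circle: A = −¼π·30² = -706.86, centroid at (147.27, 12.73).
ΣA = 24893.14 mm²
ΣAx_c = (25600.00)(80.00) + (-706.86)(147.27) = 1943902.66 mm³
ΣAy_c = (25600.00)(80.00) + (-706.86)(12.73) = 2039000.00 mm³
x_c = 1943902.66 / 24893.14 = 78.09 mm
y_c = 2039000.00 / 24893.14 = 81.91 mm

x_c = 78.09 mm, y_c = 81.91 mm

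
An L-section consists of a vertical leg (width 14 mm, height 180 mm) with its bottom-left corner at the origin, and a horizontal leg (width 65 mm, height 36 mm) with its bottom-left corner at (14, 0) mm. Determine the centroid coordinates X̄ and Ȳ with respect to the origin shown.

X̄ = 26.02 mm, Ȳ = 55.33 mm

vertical leg: A = 14 × 180 = 2520.00, centroid at (7.00, 90.00).
horizontal leg: A = 65 × 36 = 2340.00, centroid at (46.50, 18.00).
ΣA = 4860.00 mm²
ΣAX̄ = (2520.00)(7.00) + (2340.00)(46.50) = 126450.00 mm³
ΣAȲ = (2520.00)(90.00) + (2340.00)(18.00) = 268920.00 mm³
X̄ = 126450.00 / 4860.00 = 26.02 mm
Ȳ = 268920.00 / 4860.00 = 55.33 mm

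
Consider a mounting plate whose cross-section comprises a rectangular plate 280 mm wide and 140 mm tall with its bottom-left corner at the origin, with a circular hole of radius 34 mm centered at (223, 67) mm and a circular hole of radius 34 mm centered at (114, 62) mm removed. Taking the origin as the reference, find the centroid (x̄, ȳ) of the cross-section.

Part | A | x̄ᵢ | ȳᵢ | A·x̄ᵢ | A·ȳᵢ
plate | 39200.00 | 140.00 | 70.00 | 5488000.00 | 2744000.00
hole 1 | -3631.68 | 223.00 | 67.00 | -809864.89 | -243322.63
hole 2 | -3631.68 | 114.00 | 62.00 | -414011.65 | -225164.23
Σ | 31936.64 |  |  | 4264123.47 | 2275513.14
x̄ = 4264123.47 / 31936.64 = 133.52 mm
ȳ = 2275513.14 / 31936.64 = 71.25 mm

x̄ = 133.52 mm, ȳ = 71.25 mm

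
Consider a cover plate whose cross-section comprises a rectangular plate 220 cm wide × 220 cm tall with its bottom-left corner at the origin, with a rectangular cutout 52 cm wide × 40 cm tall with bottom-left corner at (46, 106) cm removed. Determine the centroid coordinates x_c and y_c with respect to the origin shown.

plate: A = 220 × 220 = 48400.00, centroid at (110.00, 110.00).
hole: A = −(52 × 40) = -2080.00, centroid at (72.00, 126.00).
ΣA = 46320.00 cm², ΣAx_c = 5174240.00 cm³, ΣAy_c = 5061920.00 cm³.
x_c = 5174240.00/46320.00 = 111.71 cm; y_c = 5061920.00/46320.00 = 109.28 cm.

x_c = 111.71 cm, y_c = 109.28 cm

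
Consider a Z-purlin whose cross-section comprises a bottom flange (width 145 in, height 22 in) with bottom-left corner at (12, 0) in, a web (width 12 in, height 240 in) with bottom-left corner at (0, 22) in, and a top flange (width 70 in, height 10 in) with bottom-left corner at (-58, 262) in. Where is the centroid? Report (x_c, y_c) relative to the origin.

x_c = 39.99 in, y_c = 93.20 in

bottom flange: A = 145 × 22 = 3190.00, centroid at (84.50, 11.00).
web: A = 12 × 240 = 2880.00, centroid at (6.00, 142.00).
top flange: A = 70 × 10 = 700.00, centroid at (-23.00, 267.00).
ΣA = 6770.00 in², ΣAx_c = 270735.00 in³, ΣAy_c = 630950.00 in³.
x_c = 270735.00/6770.00 = 39.99 in; y_c = 630950.00/6770.00 = 93.20 in.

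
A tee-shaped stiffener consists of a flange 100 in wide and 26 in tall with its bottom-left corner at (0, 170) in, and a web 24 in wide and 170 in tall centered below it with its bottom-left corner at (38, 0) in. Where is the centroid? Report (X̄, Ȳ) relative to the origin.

X̄ = 50.00 in, Ȳ = 123.14 in

Part | A | x̄ᵢ | ȳᵢ | A·x̄ᵢ | A·ȳᵢ
web | 4080.00 | 50.00 | 85.00 | 204000.00 | 346800.00
flange | 2600.00 | 50.00 | 183.00 | 130000.00 | 475800.00
Σ | 6680.00 |  |  | 334000.00 | 822600.00
X̄ = 334000.00 / 6680.00 = 50.00 in
Ȳ = 822600.00 / 6680.00 = 123.14 in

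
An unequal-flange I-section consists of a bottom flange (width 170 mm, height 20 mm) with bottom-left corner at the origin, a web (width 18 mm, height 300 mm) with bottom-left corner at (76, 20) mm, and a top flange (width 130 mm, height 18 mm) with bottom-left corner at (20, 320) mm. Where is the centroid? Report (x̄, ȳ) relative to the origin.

x̄ = 85.00 mm, ȳ = 154.57 mm

Part | A | x̄ᵢ | ȳᵢ | A·x̄ᵢ | A·ȳᵢ
bottom flange | 3400.00 | 85.00 | 10.00 | 289000.00 | 34000.00
web | 5400.00 | 85.00 | 170.00 | 459000.00 | 918000.00
top flange | 2340.00 | 85.00 | 329.00 | 198900.00 | 769860.00
Σ | 11140.00 |  |  | 946900.00 | 1721860.00
x̄ = 946900.00 / 11140.00 = 85.00 mm
ȳ = 1721860.00 / 11140.00 = 154.57 mm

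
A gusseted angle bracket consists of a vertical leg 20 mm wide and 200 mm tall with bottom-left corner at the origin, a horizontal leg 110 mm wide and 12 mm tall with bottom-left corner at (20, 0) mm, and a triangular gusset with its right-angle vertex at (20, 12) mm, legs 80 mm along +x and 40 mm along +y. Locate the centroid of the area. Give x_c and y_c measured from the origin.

vertical leg: A = 20 × 200 = 4000.00, centroid at (10.00, 100.00).
horizontal leg: A = 110 × 12 = 1320.00, centroid at (75.00, 6.00).
gusset: A = ½·80·40 = 1600.00, centroid at (46.67, 25.33).
ΣA = 6920.00 mm²
ΣAx_c = (4000.00)(10.00) + (1320.00)(75.00) + (1600.00)(46.67) = 213666.67 mm³
ΣAy_c = (4000.00)(100.00) + (1320.00)(6.00) + (1600.00)(25.33) = 448453.33 mm³
x_c = 213666.67 / 6920.00 = 30.88 mm
y_c = 448453.33 / 6920.00 = 64.81 mm

x_c = 30.88 mm, y_c = 64.81 mm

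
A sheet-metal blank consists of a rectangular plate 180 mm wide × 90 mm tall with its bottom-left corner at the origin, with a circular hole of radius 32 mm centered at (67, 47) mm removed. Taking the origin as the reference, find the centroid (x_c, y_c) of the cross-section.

plate: A = 180 × 90 = 16200.00, centroid at (90.00, 45.00).
hole: A = −π·32² = -3216.99, centroid at (67.00, 47.00).
ΣA = 12983.01 mm², ΣAx_c = 1242461.61 mm³, ΣAy_c = 577801.43 mm³.
x_c = 1242461.61/12983.01 = 95.70 mm; y_c = 577801.43/12983.01 = 44.50 mm.

x_c = 95.70 mm, y_c = 44.50 mm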